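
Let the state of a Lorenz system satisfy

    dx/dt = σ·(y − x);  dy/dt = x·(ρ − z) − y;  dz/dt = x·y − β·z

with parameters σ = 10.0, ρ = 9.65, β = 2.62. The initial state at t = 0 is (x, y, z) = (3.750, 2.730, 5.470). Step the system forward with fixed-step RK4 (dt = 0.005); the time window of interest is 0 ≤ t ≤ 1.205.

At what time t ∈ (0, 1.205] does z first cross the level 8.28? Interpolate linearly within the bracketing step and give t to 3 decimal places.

t=0.000: state=(3.750, 2.730, 5.470)
step 1 (dt=0.005): k1=(-10.200, 12.945, -4.094), k2=(-9.621, 12.844, -4.016), k3=(-9.638, 12.850, -4.014), k4=(-9.076, 12.754, -3.935); state += dt/6·(k1+2k2+2k3+k4)
t=0.005: state=(3.702, 2.794, 5.450)
t=0.010: state=(3.659, 2.858, 5.431)
t=0.015: state=(3.622, 2.920, 5.412)
continuing one RK4 step at a time; state shown every 10 steps (Δt=0.05):
t=0.050: state=(3.481, 3.342, 5.308)
t=0.100: state=(3.550, 3.925, 5.253)
t=0.150: state=(3.823, 4.516, 5.337)
t=0.200: state=(4.224, 5.119, 5.591)
t=0.250: state=(4.702, 5.706, 6.040)
t=0.300: state=(5.211, 6.224, 6.690)
t=0.350: state=(5.695, 6.599, 7.515)
t=0.390: state=(6.023, 6.746, 8.258)
next step: t=0.395: state=(6.059, 6.752, 8.353) — z has crossed 8.28
linear interpolation between t=0.390 (8.25794) and t=0.395 (8.35301) → t≈0.391

t = 0.391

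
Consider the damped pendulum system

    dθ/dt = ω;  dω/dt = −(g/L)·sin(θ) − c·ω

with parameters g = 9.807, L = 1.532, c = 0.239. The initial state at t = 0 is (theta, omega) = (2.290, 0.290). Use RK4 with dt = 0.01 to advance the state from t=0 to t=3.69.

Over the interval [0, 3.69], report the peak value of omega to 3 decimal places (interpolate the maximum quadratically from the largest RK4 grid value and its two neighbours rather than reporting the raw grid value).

t=0.000: state=(2.290, 0.290)
step 1 (dt=0.01): k1=(0.290, -4.885), k2=(0.266, -4.873), k3=(0.266, -4.874), k4=(0.241, -4.862); state += dt/6·(k1+2k2+2k3+k4)
t=0.010: state=(2.293, 0.241)
t=0.020: state=(2.295, 0.193)
t=0.030: state=(2.297, 0.144)
continuing one RK4 step at a time; state shown every 20 steps (Δt=0.2):
t=0.200: state=(2.252, -0.667)
t=0.400: state=(2.020, -1.678)
t=0.600: state=(1.573, -2.803)
t=0.800: state=(0.903, -3.838)
t=1.000: state=(0.080, -4.236)
t=1.200: state=(-0.723, -3.639)
t=1.400: state=(-1.332, -2.401)
t=1.600: state=(-1.676, -1.046)
t=1.800: state=(-1.756, 0.235)
t=2.000: state=(-1.585, 1.464)
t=2.200: state=(-1.175, 2.618)
t=2.400: state=(-0.560, 3.444)
t=2.600: state=(0.152, 3.528)
t=2.800: state=(0.795, 2.786)
t=3.000: state=(1.237, 1.588)
t=3.200: state=(1.425, 0.295)
t=3.400: state=(1.358, -0.953)
t=3.600: state=(1.052, -2.079)
t=3.690: state=(0.845, -2.498)
largest grid value and its neighbours: omega(2.510)=3.60080, omega(2.520)=3.60187, omega(2.530)=3.60065
parabola through these three points peaks at t≈2.520 with omega≈3.60187

max omega = 3.602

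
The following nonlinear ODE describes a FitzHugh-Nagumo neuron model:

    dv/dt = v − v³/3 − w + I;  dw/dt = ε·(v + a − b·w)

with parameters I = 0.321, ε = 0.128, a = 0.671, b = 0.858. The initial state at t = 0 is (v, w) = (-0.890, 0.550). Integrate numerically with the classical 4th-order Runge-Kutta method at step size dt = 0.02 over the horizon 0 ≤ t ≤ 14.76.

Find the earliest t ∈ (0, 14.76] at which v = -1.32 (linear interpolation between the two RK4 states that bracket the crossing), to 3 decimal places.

t=0.000: state=(-0.890, 0.550)
step 1 (dt=0.02): k1=(-0.884, -0.088), k2=(-0.885, -0.089), k3=(-0.885, -0.089), k4=(-0.886, -0.091); state += dt/6·(k1+2k2+2k3+k4)
t=0.020: state=(-0.908, 0.548)
t=0.040: state=(-0.925, 0.546)
t=0.060: state=(-0.943, 0.545)
continuing one RK4 step at a time; state shown every 25 steps (Δt=0.5):
t=0.500: state=(-1.311, 0.493)
next step: t=0.520: state=(-1.325, 0.491) — v has crossed -1.32
linear interpolation between t=0.500 (-1.31052) and t=0.520 (-1.32504) → t≈0.513

t = 0.513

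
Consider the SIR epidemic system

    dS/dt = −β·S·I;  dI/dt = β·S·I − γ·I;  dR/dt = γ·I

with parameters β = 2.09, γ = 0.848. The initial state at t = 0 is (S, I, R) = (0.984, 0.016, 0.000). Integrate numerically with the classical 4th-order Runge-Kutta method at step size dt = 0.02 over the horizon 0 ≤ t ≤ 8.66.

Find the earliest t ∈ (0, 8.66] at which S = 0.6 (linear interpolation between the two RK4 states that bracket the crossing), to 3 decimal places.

t = 2.720

t=0.000: state=(0.984, 0.016, 0.000)
step 1 (dt=0.02): k1=(-0.033, 0.019, 0.014), k2=(-0.033, 0.020, 0.014), k3=(-0.033, 0.020, 0.014), k4=(-0.034, 0.020, 0.014); state += dt/6·(k1+2k2+2k3+k4)
t=0.020: state=(0.983, 0.016, 0.000)
t=0.040: state=(0.983, 0.017, 0.001)
t=0.060: state=(0.982, 0.017, 0.001)
continuing one RK4 step at a time; state shown every 25 steps (Δt=0.5):
t=0.500: state=(0.962, 0.029, 0.009)
t=1.000: state=(0.923, 0.051, 0.026)
t=1.500: state=(0.861, 0.085, 0.054)
t=2.000: state=(0.770, 0.130, 0.099)
t=2.500: state=(0.655, 0.180, 0.165)
t=2.720: state=(0.600, 0.199, 0.201)
next step: t=2.740: state=(0.595, 0.201, 0.204) — S has crossed 0.6
linear interpolation between t=2.720 (0.60000) and t=2.740 (0.59501) → t≈2.720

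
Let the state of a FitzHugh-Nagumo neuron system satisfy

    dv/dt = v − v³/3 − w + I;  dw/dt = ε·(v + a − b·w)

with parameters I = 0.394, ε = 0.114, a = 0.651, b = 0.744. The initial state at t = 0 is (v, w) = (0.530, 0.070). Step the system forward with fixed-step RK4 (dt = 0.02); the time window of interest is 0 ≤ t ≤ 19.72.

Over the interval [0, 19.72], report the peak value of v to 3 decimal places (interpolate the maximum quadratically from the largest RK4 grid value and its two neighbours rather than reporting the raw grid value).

max v = 1.677

t=0.000: state=(0.530, 0.070)
step 1 (dt=0.02): k1=(0.804, 0.129), k2=(0.809, 0.130), k3=(0.809, 0.130), k4=(0.813, 0.130); state += dt/6·(k1+2k2+2k3+k4)
t=0.020: state=(0.546, 0.073)
t=0.040: state=(0.563, 0.075)
t=0.060: state=(0.579, 0.078)
continuing one RK4 step at a time; state shown every 50 steps (Δt=1):
t=1.000: state=(1.379, 0.242)
t=2.000: state=(1.675, 0.466)
t=3.000: state=(1.626, 0.681)
t=4.000: state=(1.517, 0.869)
t=5.000: state=(1.388, 1.028)
t=6.000: state=(1.240, 1.159)
t=7.000: state=(1.060, 1.262)
t=8.000: state=(0.812, 1.334)
t=9.000: state=(0.387, 1.364)
t=10.000: state=(-0.598, 1.320)
t=11.000: state=(-1.832, 1.140)
t=12.000: state=(-1.962, 0.907)
t=13.000: state=(-1.895, 0.693)
t=14.000: state=(-1.819, 0.505)
t=15.000: state=(-1.743, 0.340)
t=16.000: state=(-1.668, 0.197)
t=17.000: state=(-1.593, 0.074)
t=18.000: state=(-1.519, -0.030)
t=19.000: state=(-1.445, -0.119)
t=19.720: state=(-1.392, -0.173)
largest grid value and its neighbours: v(2.120)=1.67720, v(2.140)=1.67726, v(2.160)=1.67724
parabola through these three points peaks at t≈2.144 with v≈1.67726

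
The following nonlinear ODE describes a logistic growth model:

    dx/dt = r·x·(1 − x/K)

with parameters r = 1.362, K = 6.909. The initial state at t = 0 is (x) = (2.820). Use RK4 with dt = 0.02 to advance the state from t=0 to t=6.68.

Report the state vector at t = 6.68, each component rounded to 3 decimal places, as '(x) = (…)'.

(x) = (6.908)

t=0.000: state=(2.820)
step 1 (dt=0.02): k1=(2.273), k2=(2.279), k3=(2.279), k4=(2.284); state += dt/6·(k1+2k2+2k3+k4)
t=0.020: state=(2.866)
t=0.040: state=(2.911)
t=0.060: state=(2.957)
continuing one RK4 step at a time; state shown every 25 steps (Δt=0.5):
t=0.500: state=(3.985)
t=1.000: state=(5.038)
t=1.500: state=(5.816)
t=2.000: state=(6.309)
t=2.500: state=(6.592)
t=3.000: state=(6.745)
t=3.500: state=(6.825)
t=4.000: state=(6.866)
t=4.500: state=(6.887)
t=5.000: state=(6.898)
t=5.500: state=(6.903)
t=6.000: state=(6.906)
t=6.500: state=(6.908)
t=6.680: state=(6.908)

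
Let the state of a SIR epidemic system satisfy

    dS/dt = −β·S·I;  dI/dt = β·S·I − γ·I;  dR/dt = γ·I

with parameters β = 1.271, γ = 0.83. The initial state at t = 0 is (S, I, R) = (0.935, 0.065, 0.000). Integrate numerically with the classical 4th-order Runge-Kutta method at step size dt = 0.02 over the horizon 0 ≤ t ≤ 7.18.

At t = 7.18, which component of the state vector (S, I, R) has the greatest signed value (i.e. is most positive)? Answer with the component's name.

largest component: R

t=0.000: state=(0.935, 0.065, 0.000)
step 1 (dt=0.02): k1=(-0.077, 0.023, 0.054), k2=(-0.077, 0.023, 0.054), k3=(-0.077, 0.023, 0.054), k4=(-0.078, 0.023, 0.054); state += dt/6·(k1+2k2+2k3+k4)
t=0.020: state=(0.933, 0.065, 0.001)
t=0.040: state=(0.932, 0.066, 0.002)
t=0.060: state=(0.930, 0.066, 0.003)
continuing one RK4 step at a time; state shown every 25 steps (Δt=0.5):
t=0.500: state=(0.894, 0.077, 0.029)
t=1.000: state=(0.848, 0.088, 0.064)
t=1.500: state=(0.799, 0.098, 0.102)
t=2.000: state=(0.749, 0.106, 0.145)
t=2.500: state=(0.699, 0.111, 0.190)
t=3.000: state=(0.651, 0.113, 0.237)
t=3.500: state=(0.606, 0.111, 0.283)
t=4.000: state=(0.566, 0.106, 0.328)
t=4.500: state=(0.530, 0.099, 0.371)
t=5.000: state=(0.499, 0.091, 0.410)
t=5.500: state=(0.472, 0.082, 0.446)
t=6.000: state=(0.450, 0.072, 0.478)
t=6.500: state=(0.431, 0.063, 0.506)
t=7.000: state=(0.415, 0.055, 0.531)
t=7.180: state=(0.410, 0.052, 0.539)
compare at T: S=0.410, I=0.052, R=0.539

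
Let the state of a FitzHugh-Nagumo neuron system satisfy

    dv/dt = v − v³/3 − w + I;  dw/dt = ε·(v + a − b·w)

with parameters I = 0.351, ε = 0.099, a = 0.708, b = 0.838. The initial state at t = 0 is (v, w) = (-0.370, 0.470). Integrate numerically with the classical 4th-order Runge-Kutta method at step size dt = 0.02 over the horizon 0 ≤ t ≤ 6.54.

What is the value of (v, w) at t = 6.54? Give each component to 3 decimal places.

(v, w) = (-1.487, -0.098)

t=0.000: state=(-0.370, 0.470)
step 1 (dt=0.02): k1=(-0.472, -0.006), k2=(-0.476, -0.006), k3=(-0.476, -0.006), k4=(-0.480, -0.006); state += dt/6·(k1+2k2+2k3+k4)
t=0.020: state=(-0.380, 0.470)
t=0.040: state=(-0.389, 0.470)
t=0.060: state=(-0.399, 0.470)
continuing one RK4 step at a time; state shown every 25 steps (Δt=0.5):
t=0.500: state=(-0.657, 0.461)
t=1.000: state=(-1.022, 0.436)
t=1.500: state=(-1.361, 0.394)
t=2.000: state=(-1.568, 0.341)
t=2.500: state=(-1.652, 0.283)
t=3.000: state=(-1.668, 0.225)
t=3.500: state=(-1.656, 0.170)
t=4.000: state=(-1.633, 0.117)
t=4.500: state=(-1.605, 0.068)
t=5.000: state=(-1.577, 0.023)
t=5.500: state=(-1.547, -0.020)
t=6.000: state=(-1.518, -0.059)
t=6.500: state=(-1.489, -0.095)
t=6.540: state=(-1.487, -0.098)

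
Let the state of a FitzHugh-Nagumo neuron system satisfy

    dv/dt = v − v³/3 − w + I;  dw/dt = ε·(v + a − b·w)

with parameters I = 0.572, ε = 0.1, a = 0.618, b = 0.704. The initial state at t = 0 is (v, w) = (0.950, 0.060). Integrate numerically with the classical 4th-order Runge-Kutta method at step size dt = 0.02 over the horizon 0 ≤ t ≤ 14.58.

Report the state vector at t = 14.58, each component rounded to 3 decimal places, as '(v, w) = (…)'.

t=0.000: state=(0.950, 0.060)
step 1 (dt=0.02): k1=(1.176, 0.153), k2=(1.176, 0.154), k3=(1.176, 0.154), k4=(1.175, 0.155); state += dt/6·(k1+2k2+2k3+k4)
t=0.020: state=(0.974, 0.063)
t=0.040: state=(0.997, 0.066)
t=0.060: state=(1.020, 0.069)
continuing one RK4 step at a time; state shown every 25 steps (Δt=0.5):
t=0.500: state=(1.476, 0.149)
t=1.000: state=(1.746, 0.254)
t=1.500: state=(1.815, 0.364)
t=2.000: state=(1.805, 0.471)
t=2.500: state=(1.770, 0.573)
t=3.000: state=(1.728, 0.669)
t=3.500: state=(1.682, 0.760)
t=4.000: state=(1.635, 0.846)
t=4.500: state=(1.587, 0.926)
t=5.000: state=(1.536, 1.001)
t=5.500: state=(1.485, 1.071)
t=6.000: state=(1.431, 1.136)
t=6.500: state=(1.375, 1.196)
t=7.000: state=(1.315, 1.251)
t=7.500: state=(1.252, 1.301)
t=8.000: state=(1.184, 1.346)
t=8.500: state=(1.108, 1.387)
t=9.000: state=(1.023, 1.421)
t=9.500: state=(0.923, 1.450)
t=10.000: state=(0.802, 1.473)
t=10.500: state=(0.646, 1.488)
t=11.000: state=(0.431, 1.494)
t=11.500: state=(0.107, 1.486)
t=12.000: state=(-0.408, 1.459)
t=12.500: state=(-1.129, 1.401)
t=13.000: state=(-1.716, 1.312)
t=13.500: state=(-1.929, 1.206)
t=14.000: state=(-1.957, 1.099)
t=14.500: state=(-1.936, 0.995)
t=14.580: state=(-1.931, 0.979)

(v, w) = (-1.931, 0.979)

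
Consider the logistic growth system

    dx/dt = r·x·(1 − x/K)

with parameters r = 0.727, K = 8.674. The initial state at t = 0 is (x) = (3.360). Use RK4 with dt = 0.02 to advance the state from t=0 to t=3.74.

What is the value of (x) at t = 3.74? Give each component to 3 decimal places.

t=0.000: state=(3.360)
step 1 (dt=0.02): k1=(1.496), k2=(1.499), k3=(1.499), k4=(1.501); state += dt/6·(k1+2k2+2k3+k4)
t=0.020: state=(3.390)
t=0.040: state=(3.420)
t=0.060: state=(3.450)
continuing one RK4 step at a time; state shown every 10 steps (Δt=0.2):
t=0.200: state=(3.664)
t=0.400: state=(3.974)
t=0.600: state=(4.289)
t=0.800: state=(4.604)
t=1.000: state=(4.916)
t=1.200: state=(5.222)
t=1.400: state=(5.519)
t=1.600: state=(5.805)
t=1.800: state=(6.077)
t=2.000: state=(6.334)
t=2.200: state=(6.574)
t=2.400: state=(6.796)
t=2.600: state=(7.001)
t=2.800: state=(7.189)
t=3.000: state=(7.360)
t=3.200: state=(7.514)
t=3.400: state=(7.652)
t=3.600: state=(7.776)
t=3.740: state=(7.855)

(x) = (7.855)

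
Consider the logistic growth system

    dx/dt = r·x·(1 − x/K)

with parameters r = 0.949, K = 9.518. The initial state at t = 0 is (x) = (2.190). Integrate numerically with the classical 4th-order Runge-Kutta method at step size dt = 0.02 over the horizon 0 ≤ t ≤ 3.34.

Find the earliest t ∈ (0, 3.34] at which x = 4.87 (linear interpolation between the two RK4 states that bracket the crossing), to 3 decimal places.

t = 1.322

t=0.000: state=(2.190)
step 1 (dt=0.02): k1=(1.600), k2=(1.608), k3=(1.608), k4=(1.616); state += dt/6·(k1+2k2+2k3+k4)
t=0.020: state=(2.222)
t=0.040: state=(2.255)
t=0.060: state=(2.287)
continuing one RK4 step at a time; state shown every 10 steps (Δt=0.2):
t=0.200: state=(2.526)
t=0.400: state=(2.894)
t=0.600: state=(3.289)
t=0.800: state=(3.709)
t=1.000: state=(4.147)
t=1.200: state=(4.595)
t=1.320: state=(4.866)
next step: t=1.340: state=(4.911) — x has crossed 4.87
linear interpolation between t=1.320 (4.86577) and t=1.340 (4.91090) → t≈1.322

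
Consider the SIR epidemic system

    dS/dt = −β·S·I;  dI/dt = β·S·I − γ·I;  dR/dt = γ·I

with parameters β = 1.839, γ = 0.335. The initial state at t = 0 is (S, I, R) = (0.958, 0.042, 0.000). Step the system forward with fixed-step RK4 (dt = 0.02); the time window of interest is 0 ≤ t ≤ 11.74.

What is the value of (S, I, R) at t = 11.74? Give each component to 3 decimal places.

t=0.000: state=(0.958, 0.042, 0.000)
step 1 (dt=0.02): k1=(-0.074, 0.060, 0.014), k2=(-0.075, 0.061, 0.014), k3=(-0.075, 0.061, 0.014), k4=(-0.076, 0.062, 0.014); state += dt/6·(k1+2k2+2k3+k4)
t=0.020: state=(0.956, 0.043, 0.000)
t=0.040: state=(0.955, 0.044, 0.001)
t=0.060: state=(0.953, 0.046, 0.001)
continuing one RK4 step at a time; state shown every 25 steps (Δt=0.5):
t=0.500: state=(0.906, 0.084, 0.010)
t=1.000: state=(0.813, 0.157, 0.030)
t=1.500: state=(0.672, 0.264, 0.065)
t=2.000: state=(0.499, 0.382, 0.119)
t=2.500: state=(0.335, 0.473, 0.191)
t=3.000: state=(0.212, 0.513, 0.275)
t=3.500: state=(0.132, 0.507, 0.361)
t=4.000: state=(0.084, 0.473, 0.443)
t=4.500: state=(0.056, 0.426, 0.518)
t=5.000: state=(0.039, 0.376, 0.585)
t=5.500: state=(0.028, 0.328, 0.644)
t=6.000: state=(0.021, 0.283, 0.695)
t=6.500: state=(0.017, 0.244, 0.740)
t=7.000: state=(0.013, 0.209, 0.777)
t=7.500: state=(0.011, 0.179, 0.810)
t=8.000: state=(0.010, 0.153, 0.838)
t=8.500: state=(0.008, 0.130, 0.861)
t=9.000: state=(0.008, 0.111, 0.881)
t=9.500: state=(0.007, 0.094, 0.899)
t=10.000: state=(0.006, 0.080, 0.913)
t=10.500: state=(0.006, 0.068, 0.926)
t=11.000: state=(0.006, 0.058, 0.936)
t=11.500: state=(0.005, 0.049, 0.945)
t=11.740: state=(0.005, 0.046, 0.949)

(S, I, R) = (0.005, 0.046, 0.949)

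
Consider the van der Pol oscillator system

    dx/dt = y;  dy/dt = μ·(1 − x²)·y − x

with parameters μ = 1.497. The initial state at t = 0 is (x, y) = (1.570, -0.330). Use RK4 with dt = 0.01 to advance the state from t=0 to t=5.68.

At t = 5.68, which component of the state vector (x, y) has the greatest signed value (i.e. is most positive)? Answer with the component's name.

t=0.000: state=(1.570, -0.330)
step 1 (dt=0.01): k1=(-0.330, -0.846), k2=(-0.334, -0.838), k3=(-0.334, -0.838), k4=(-0.338, -0.830); state += dt/6·(k1+2k2+2k3+k4)
t=0.010: state=(1.567, -0.338)
t=0.020: state=(1.563, -0.347)
t=0.030: state=(1.560, -0.355)
continuing one RK4 step at a time; state shown every 20 steps (Δt=0.2):
t=0.200: state=(1.489, -0.474)
t=0.400: state=(1.382, -0.592)
t=0.600: state=(1.252, -0.712)
t=0.800: state=(1.096, -0.858)
t=1.000: state=(0.905, -1.058)
t=1.200: state=(0.666, -1.351)
t=1.400: state=(0.355, -1.796)
t=1.600: state=(-0.065, -2.433)
t=1.800: state=(-0.621, -3.079)
t=2.000: state=(-1.247, -2.981)
t=2.200: state=(-1.734, -1.774)
t=2.400: state=(-1.960, -0.582)
t=2.600: state=(-2.008, 0.025)
t=2.800: state=(-1.974, 0.275)
t=3.000: state=(-1.907, 0.385)
t=3.200: state=(-1.823, 0.448)
t=3.400: state=(-1.729, 0.498)
t=3.600: state=(-1.624, 0.550)
t=3.800: state=(-1.508, 0.611)
t=4.000: state=(-1.378, 0.689)
t=4.200: state=(-1.231, 0.795)
t=4.400: state=(-1.058, 0.944)
t=4.600: state=(-0.848, 1.163)
t=4.800: state=(-0.585, 1.497)
t=5.000: state=(-0.238, 2.007)
t=5.200: state=(0.231, 2.698)
t=5.400: state=(0.831, 3.213)
t=5.600: state=(1.444, 2.686)
t=5.680: state=(1.638, 2.161)
compare at T: x=1.638, y=2.161

largest component: y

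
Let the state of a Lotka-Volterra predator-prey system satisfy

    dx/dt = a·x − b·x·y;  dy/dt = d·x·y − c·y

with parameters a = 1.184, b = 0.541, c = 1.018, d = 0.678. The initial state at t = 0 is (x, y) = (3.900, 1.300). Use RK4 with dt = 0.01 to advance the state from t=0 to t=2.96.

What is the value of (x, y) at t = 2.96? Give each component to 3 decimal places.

(x, y) = (0.319, 1.849)

t=0.000: state=(3.900, 1.300)
step 1 (dt=0.01): k1=(1.875, 2.114), k2=(1.857, 2.140), k3=(1.857, 2.140), k4=(1.838, 2.165); state += dt/6·(k1+2k2+2k3+k4)
t=0.010: state=(3.919, 1.321)
t=0.020: state=(3.937, 1.343)
t=0.030: state=(3.955, 1.366)
continuing one RK4 step at a time; state shown every 10 steps (Δt=0.1):
t=0.100: state=(4.067, 1.539)
t=0.200: state=(4.179, 1.839)
t=0.300: state=(4.218, 2.209)
t=0.400: state=(4.165, 2.652)
t=0.500: state=(4.007, 3.162)
t=0.600: state=(3.746, 3.716)
t=0.700: state=(3.396, 4.278)
t=0.800: state=(2.990, 4.799)
t=0.900: state=(2.565, 5.232)
t=1.000: state=(2.156, 5.545)
t=1.100: state=(1.788, 5.723)
t=1.200: state=(1.474, 5.772)
t=1.300: state=(1.216, 5.709)
t=1.400: state=(1.009, 5.559)
t=1.500: state=(0.845, 5.345)
t=1.600: state=(0.717, 5.090)
t=1.700: state=(0.618, 4.809)
t=1.800: state=(0.540, 4.517)
t=1.900: state=(0.480, 4.223)
t=2.000: state=(0.434, 3.934)
t=2.100: state=(0.398, 3.655)
t=2.200: state=(0.370, 3.388)
t=2.300: state=(0.349, 3.135)
t=2.400: state=(0.334, 2.898)
t=2.500: state=(0.323, 2.676)
t=2.600: state=(0.317, 2.470)
t=2.700: state=(0.313, 2.279)
t=2.800: state=(0.313, 2.103)
t=2.900: state=(0.316, 1.940)
t=2.960: state=(0.319, 1.849)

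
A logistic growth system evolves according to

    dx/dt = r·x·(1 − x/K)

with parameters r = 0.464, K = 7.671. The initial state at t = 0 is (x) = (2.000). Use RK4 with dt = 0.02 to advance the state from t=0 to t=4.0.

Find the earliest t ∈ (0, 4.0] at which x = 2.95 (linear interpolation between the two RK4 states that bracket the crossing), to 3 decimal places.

t = 1.233

t=0.000: state=(2.000)
step 1 (dt=0.02): k1=(0.686), k2=(0.688), k3=(0.688), k4=(0.689); state += dt/6·(k1+2k2+2k3+k4)
t=0.020: state=(2.014)
t=0.040: state=(2.028)
t=0.060: state=(2.041)
continuing one RK4 step at a time; state shown every 10 steps (Δt=0.2):
t=0.200: state=(2.140)
t=0.400: state=(2.286)
t=0.600: state=(2.438)
t=0.800: state=(2.595)
t=1.000: state=(2.757)
t=1.200: state=(2.922)
t=1.220: state=(2.939)
next step: t=1.240: state=(2.956) — x has crossed 2.95
linear interpolation between t=1.220 (2.93925) and t=1.240 (2.95610) → t≈1.233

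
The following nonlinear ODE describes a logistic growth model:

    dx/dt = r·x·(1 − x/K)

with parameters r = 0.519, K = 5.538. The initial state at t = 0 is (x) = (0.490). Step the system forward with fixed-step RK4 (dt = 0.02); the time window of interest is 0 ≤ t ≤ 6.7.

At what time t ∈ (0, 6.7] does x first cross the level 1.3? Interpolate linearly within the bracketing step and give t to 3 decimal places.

t=0.000: state=(0.490)
step 1 (dt=0.02): k1=(0.232), k2=(0.233), k3=(0.233), k4=(0.234); state += dt/6·(k1+2k2+2k3+k4)
t=0.020: state=(0.495)
t=0.040: state=(0.499)
t=0.060: state=(0.504)
continuing one RK4 step at a time; state shown every 25 steps (Δt=0.5):
t=0.500: state=(0.619)
t=1.000: state=(0.777)
t=1.500: state=(0.967)
t=2.000: state=(1.191)
t=2.200: state=(1.291)
next step: t=2.220: state=(1.302) — x has crossed 1.3
linear interpolation between t=2.200 (1.29125) and t=2.220 (1.30156) → t≈2.217

t = 2.217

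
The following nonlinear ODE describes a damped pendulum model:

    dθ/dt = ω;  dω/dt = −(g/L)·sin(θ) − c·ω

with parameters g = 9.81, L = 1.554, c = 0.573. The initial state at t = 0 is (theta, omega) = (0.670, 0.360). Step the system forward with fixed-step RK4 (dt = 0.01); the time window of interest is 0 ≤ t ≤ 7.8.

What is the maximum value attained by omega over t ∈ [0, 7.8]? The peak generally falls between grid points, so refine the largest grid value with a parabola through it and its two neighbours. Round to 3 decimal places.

max omega = 0.991

t=0.000: state=(0.670, 0.360)
step 1 (dt=0.01): k1=(0.360, -4.126), k2=(0.339, -4.123), k3=(0.339, -4.123), k4=(0.319, -4.120); state += dt/6·(k1+2k2+2k3+k4)
t=0.010: state=(0.673, 0.319)
t=0.020: state=(0.676, 0.278)
t=0.030: state=(0.679, 0.237)
continuing one RK4 step at a time; state shown every 50 steps (Δt=0.5):
t=0.500: state=(0.394, -1.259)
t=1.000: state=(-0.268, -1.046)
t=1.500: state=(-0.450, 0.338)
t=2.000: state=(-0.060, 0.988)
t=2.500: state=(0.304, 0.307)
t=3.000: state=(0.216, -0.567)
t=3.500: state=(-0.107, -0.552)
t=4.000: state=(-0.222, 0.119)
t=4.500: state=(-0.043, 0.481)
t=5.000: state=(0.142, 0.177)
t=5.500: state=(0.111, -0.263)
t=6.000: state=(-0.045, -0.279)
t=6.500: state=(-0.109, 0.044)
t=7.000: state=(-0.026, 0.234)
t=7.500: state=(0.067, 0.096)
t=7.800: state=(0.074, -0.049)
largest grid value and its neighbours: omega(1.960)=0.99100, omega(1.970)=0.99127, omega(1.980)=0.99092
parabola through these three points peaks at t≈1.969 with omega≈0.99127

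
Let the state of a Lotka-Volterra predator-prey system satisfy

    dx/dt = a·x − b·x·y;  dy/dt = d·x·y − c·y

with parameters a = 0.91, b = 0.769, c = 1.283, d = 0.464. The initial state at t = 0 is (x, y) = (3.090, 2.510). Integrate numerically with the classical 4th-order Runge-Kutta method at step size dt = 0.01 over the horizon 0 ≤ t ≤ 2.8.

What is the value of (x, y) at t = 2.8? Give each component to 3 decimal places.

(x, y) = (1.735, 0.535)

t=0.000: state=(3.090, 2.510)
step 1 (dt=0.01): k1=(-3.152, 0.378), k2=(-3.141, 0.360), k3=(-3.141, 0.360), k4=(-3.129, 0.342); state += dt/6·(k1+2k2+2k3+k4)
t=0.010: state=(3.059, 2.514)
t=0.020: state=(3.027, 2.517)
t=0.030: state=(2.997, 2.520)
continuing one RK4 step at a time; state shown every 10 steps (Δt=0.1):
t=0.100: state=(2.788, 2.530)
t=0.200: state=(2.514, 2.516)
t=0.300: state=(2.273, 2.473)
t=0.400: state=(2.063, 2.405)
t=0.500: state=(1.884, 2.318)
t=0.600: state=(1.733, 2.217)
t=0.700: state=(1.608, 2.107)
t=0.800: state=(1.504, 1.992)
t=0.900: state=(1.420, 1.875)
t=1.000: state=(1.352, 1.759)
t=1.100: state=(1.299, 1.645)
t=1.200: state=(1.259, 1.535)
t=1.300: state=(1.231, 1.431)
t=1.400: state=(1.212, 1.332)
t=1.500: state=(1.203, 1.239)
t=1.600: state=(1.202, 1.152)
t=1.700: state=(1.208, 1.072)
t=1.800: state=(1.222, 0.997)
t=1.900: state=(1.243, 0.929)
t=2.000: state=(1.271, 0.866)
t=2.100: state=(1.305, 0.809)
t=2.200: state=(1.346, 0.756)
t=2.300: state=(1.394, 0.709)
t=2.400: state=(1.448, 0.666)
t=2.500: state=(1.509, 0.627)
t=2.600: state=(1.577, 0.593)
t=2.700: state=(1.652, 0.562)
t=2.800: state=(1.735, 0.535)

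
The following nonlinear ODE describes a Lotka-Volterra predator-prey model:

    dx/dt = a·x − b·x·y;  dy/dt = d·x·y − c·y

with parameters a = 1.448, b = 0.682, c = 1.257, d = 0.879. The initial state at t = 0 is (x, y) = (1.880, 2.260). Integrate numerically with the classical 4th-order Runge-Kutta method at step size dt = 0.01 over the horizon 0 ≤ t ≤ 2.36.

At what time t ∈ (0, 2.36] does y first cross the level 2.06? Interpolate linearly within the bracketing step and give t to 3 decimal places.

t=0.000: state=(1.880, 2.260)
step 1 (dt=0.01): k1=(-0.175, 0.894), k2=(-0.181, 0.894), k3=(-0.181, 0.894), k4=(-0.187, 0.894); state += dt/6·(k1+2k2+2k3+k4)
t=0.010: state=(1.878, 2.269)
t=0.020: state=(1.876, 2.278)
t=0.030: state=(1.874, 2.287)
continuing one RK4 step at a time; state shown every 10 steps (Δt=0.1):
t=0.100: state=(1.857, 2.349)
t=0.200: state=(1.823, 2.435)
t=0.300: state=(1.780, 2.516)
t=0.400: state=(1.728, 2.589)
t=0.500: state=(1.671, 2.651)
t=0.600: state=(1.609, 2.701)
t=0.700: state=(1.544, 2.736)
t=0.800: state=(1.480, 2.755)
t=0.900: state=(1.417, 2.760)
t=1.000: state=(1.357, 2.750)
t=1.100: state=(1.302, 2.725)
t=1.200: state=(1.251, 2.689)
t=1.300: state=(1.205, 2.641)
t=1.400: state=(1.166, 2.585)
t=1.500: state=(1.132, 2.522)
t=1.600: state=(1.104, 2.453)
t=1.700: state=(1.082, 2.382)
t=1.800: state=(1.066, 2.308)
t=1.900: state=(1.055, 2.234)
t=2.000: state=(1.050, 2.161)
t=2.100: state=(1.050, 2.090)
t=2.140: state=(1.051, 2.063)
next step: t=2.150: state=(1.051, 2.056) — y has crossed 2.06
linear interpolation between t=2.140 (2.06255) and t=2.150 (2.05569) → t≈2.144

t = 2.144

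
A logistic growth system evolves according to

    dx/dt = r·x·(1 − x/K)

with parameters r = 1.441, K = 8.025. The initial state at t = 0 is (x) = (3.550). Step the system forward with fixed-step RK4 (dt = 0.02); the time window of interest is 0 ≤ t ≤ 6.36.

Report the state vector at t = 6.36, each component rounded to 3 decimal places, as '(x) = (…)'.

t=0.000: state=(3.550)
step 1 (dt=0.02): k1=(2.853), k2=(2.857), k3=(2.857), k4=(2.862); state += dt/6·(k1+2k2+2k3+k4)
t=0.020: state=(3.607)
t=0.040: state=(3.664)
t=0.060: state=(3.722)
continuing one RK4 step at a time; state shown every 25 steps (Δt=0.5):
t=0.500: state=(4.974)
t=1.000: state=(6.181)
t=1.500: state=(7.008)
t=2.000: state=(7.496)
t=2.500: state=(7.758)
t=3.000: state=(7.893)
t=3.500: state=(7.960)
t=4.000: state=(7.993)
t=4.500: state=(8.010)
t=5.000: state=(8.017)
t=5.500: state=(8.021)
t=6.000: state=(8.023)
t=6.360: state=(8.024)

(x) = (8.024)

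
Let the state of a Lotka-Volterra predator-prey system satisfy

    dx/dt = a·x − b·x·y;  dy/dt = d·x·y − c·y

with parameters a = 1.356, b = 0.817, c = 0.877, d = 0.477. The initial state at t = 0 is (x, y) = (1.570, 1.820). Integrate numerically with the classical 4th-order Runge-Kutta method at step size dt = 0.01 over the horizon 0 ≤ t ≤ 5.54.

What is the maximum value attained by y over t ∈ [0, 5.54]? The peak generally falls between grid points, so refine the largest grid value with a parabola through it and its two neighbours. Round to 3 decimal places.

t=0.000: state=(1.570, 1.820)
step 1 (dt=0.01): k1=(-0.206, -0.233), k2=(-0.204, -0.234), k3=(-0.204, -0.234), k4=(-0.202, -0.235); state += dt/6·(k1+2k2+2k3+k4)
t=0.010: state=(1.568, 1.818)
t=0.020: state=(1.566, 1.815)
t=0.030: state=(1.564, 1.813)
continuing one RK4 step at a time; state shown every 20 steps (Δt=0.2):
t=0.200: state=(1.535, 1.771)
t=0.400: state=(1.514, 1.718)
t=0.600: state=(1.506, 1.665)
t=0.800: state=(1.511, 1.614)
t=1.000: state=(1.529, 1.565)
t=1.200: state=(1.558, 1.522)
t=1.400: state=(1.599, 1.484)
t=1.600: state=(1.650, 1.454)
t=1.800: state=(1.709, 1.432)
t=2.000: state=(1.776, 1.419)
t=2.200: state=(1.848, 1.415)
t=2.400: state=(1.923, 1.422)
t=2.600: state=(1.997, 1.438)
t=2.800: state=(2.066, 1.465)
t=3.000: state=(2.127, 1.502)
t=3.200: state=(2.174, 1.547)
t=3.400: state=(2.205, 1.600)
t=3.600: state=(2.216, 1.658)
t=3.800: state=(2.206, 1.719)
t=4.000: state=(2.174, 1.778)
t=4.200: state=(2.123, 1.831)
t=4.400: state=(2.057, 1.876)
t=4.600: state=(1.980, 1.909)
t=4.800: state=(1.898, 1.927)
t=5.000: state=(1.816, 1.930)
t=5.200: state=(1.739, 1.919)
t=5.400: state=(1.670, 1.894)
t=5.540: state=(1.628, 1.870)
largest grid value and its neighbours: y(4.930)=1.93072, y(4.940)=1.93075, y(4.950)=1.93074
parabola through these three points peaks at t≈4.943 with y≈1.93075

max y = 1.931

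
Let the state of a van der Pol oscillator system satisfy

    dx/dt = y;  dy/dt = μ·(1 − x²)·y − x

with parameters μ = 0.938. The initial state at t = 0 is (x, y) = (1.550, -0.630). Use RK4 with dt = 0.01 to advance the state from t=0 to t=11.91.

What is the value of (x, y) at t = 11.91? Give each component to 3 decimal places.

t=0.000: state=(1.550, -0.630)
step 1 (dt=0.01): k1=(-0.630, -0.721), k2=(-0.634, -0.719), k3=(-0.634, -0.719), k4=(-0.637, -0.717); state += dt/6·(k1+2k2+2k3+k4)
t=0.010: state=(1.544, -0.637)
t=0.020: state=(1.537, -0.644)
t=0.030: state=(1.531, -0.651)
continuing one RK4 step at a time; state shown every 50 steps (Δt=0.5):
t=0.500: state=(1.146, -0.997)
t=1.000: state=(0.516, -1.588)
t=1.500: state=(-0.506, -2.485)
t=2.000: state=(-1.661, -1.616)
t=2.500: state=(-1.991, 0.057)
t=3.000: state=(-1.809, 0.571)
t=3.500: state=(-1.456, 0.839)
t=4.000: state=(-0.950, 1.226)
t=4.500: state=(-0.166, 1.989)
t=5.000: state=(1.036, 2.564)
t=5.500: state=(1.920, 0.748)
t=6.000: state=(1.961, -0.349)
t=6.500: state=(1.693, -0.681)
t=7.000: state=(1.286, -0.961)
t=7.500: state=(0.695, -1.461)
t=8.000: state=(-0.250, -2.369)
t=8.500: state=(-1.487, -2.066)
t=9.000: state=(-2.003, -0.153)
t=9.500: state=(-1.878, 0.508)
t=10.000: state=(-1.554, 0.777)
t=10.500: state=(-1.089, 1.112)
t=11.000: state=(-0.389, 1.766)
t=11.500: state=(0.728, 2.609)
t=11.910: state=(1.674, 1.643)

(x, y) = (1.674, 1.643)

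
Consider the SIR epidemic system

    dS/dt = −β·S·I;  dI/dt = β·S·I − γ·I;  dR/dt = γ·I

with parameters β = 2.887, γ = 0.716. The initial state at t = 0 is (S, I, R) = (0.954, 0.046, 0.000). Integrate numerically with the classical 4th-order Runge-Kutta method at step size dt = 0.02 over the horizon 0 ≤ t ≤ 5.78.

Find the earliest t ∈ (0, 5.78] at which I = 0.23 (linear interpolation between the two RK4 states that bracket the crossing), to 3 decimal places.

t = 0.928

t=0.000: state=(0.954, 0.046, 0.000)
step 1 (dt=0.02): k1=(-0.127, 0.094, 0.033), k2=(-0.129, 0.095, 0.034), k3=(-0.129, 0.096, 0.034), k4=(-0.132, 0.097, 0.034); state += dt/6·(k1+2k2+2k3+k4)
t=0.020: state=(0.951, 0.048, 0.001)
t=0.040: state=(0.949, 0.050, 0.001)
t=0.060: state=(0.946, 0.052, 0.002)
continuing one RK4 step at a time; state shown every 10 steps (Δt=0.2):
t=0.200: state=(0.923, 0.069, 0.008)
t=0.400: state=(0.880, 0.100, 0.020)
t=0.600: state=(0.821, 0.142, 0.037)
t=0.800: state=(0.746, 0.193, 0.061)
t=0.920: state=(0.693, 0.228, 0.079)
next step: t=0.940: state=(0.684, 0.234, 0.083) — I has crossed 0.23
linear interpolation between t=0.920 (0.22766) and t=0.940 (0.23352) → t≈0.928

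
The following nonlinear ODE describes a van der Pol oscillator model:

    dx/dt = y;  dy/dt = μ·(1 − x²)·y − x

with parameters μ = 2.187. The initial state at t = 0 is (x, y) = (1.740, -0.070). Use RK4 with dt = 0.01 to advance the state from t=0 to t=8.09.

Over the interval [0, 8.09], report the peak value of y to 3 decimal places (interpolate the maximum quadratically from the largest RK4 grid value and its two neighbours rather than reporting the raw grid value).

t=0.000: state=(1.740, -0.070)
step 1 (dt=0.01): k1=(-0.070, -1.430), k2=(-0.077, -1.398), k3=(-0.077, -1.398), k4=(-0.084, -1.367); state += dt/6·(k1+2k2+2k3+k4)
t=0.010: state=(1.739, -0.084)
t=0.020: state=(1.738, -0.097)
t=0.030: state=(1.737, -0.110)
continuing one RK4 step at a time; state shown every 50 steps (Δt=0.5):
t=0.500: state=(1.605, -0.382)
t=1.000: state=(1.380, -0.524)
t=1.500: state=(1.061, -0.792)
t=2.000: state=(0.497, -1.651)
t=2.500: state=(-0.930, -4.044)
t=3.000: state=(-2.012, -0.230)
t=3.500: state=(-1.937, 0.291)
t=4.000: state=(-1.775, 0.353)
t=4.500: state=(-1.582, 0.425)
t=5.000: state=(-1.340, 0.556)
t=5.500: state=(-0.998, 0.865)
t=6.000: state=(-0.359, 1.932)
t=6.500: state=(1.238, 3.839)
t=7.000: state=(2.021, 0.015)
t=7.500: state=(1.914, -0.304)
t=8.000: state=(1.747, -0.362)
t=8.090: state=(1.714, -0.373)
largest grid value and its neighbours: y(6.420)=4.04476, y(6.430)=4.04577, y(6.440)=4.03949
parabola through these three points peaks at t≈6.426 with y≈4.04624

max y = 4.046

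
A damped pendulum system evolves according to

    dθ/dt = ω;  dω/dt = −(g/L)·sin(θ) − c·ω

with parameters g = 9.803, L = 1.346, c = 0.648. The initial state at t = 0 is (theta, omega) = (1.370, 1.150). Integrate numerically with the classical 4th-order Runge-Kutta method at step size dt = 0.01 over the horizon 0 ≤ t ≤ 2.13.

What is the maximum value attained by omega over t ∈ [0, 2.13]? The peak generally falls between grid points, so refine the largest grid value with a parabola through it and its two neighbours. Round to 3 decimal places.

max omega = 2.011

t=0.000: state=(1.370, 1.150)
step 1 (dt=0.01): k1=(1.150, -7.882), k2=(1.111, -7.865), k3=(1.111, -7.864), k4=(1.071, -7.847); state += dt/6·(k1+2k2+2k3+k4)
t=0.010: state=(1.381, 1.071)
t=0.020: state=(1.391, 0.993)
t=0.030: state=(1.401, 0.915)
continuing one RK4 step at a time; state shown every 10 steps (Δt=0.1):
t=0.100: state=(1.446, 0.381)
t=0.200: state=(1.448, -0.343)
t=0.300: state=(1.379, -1.018)
t=0.400: state=(1.246, -1.637)
t=0.500: state=(1.055, -2.178)
t=0.600: state=(0.814, -2.608)
t=0.700: state=(0.538, -2.884)
t=0.800: state=(0.244, -2.971)
t=0.900: state=(-0.049, -2.851)
t=1.000: state=(-0.320, -2.540)
t=1.100: state=(-0.552, -2.080)
t=1.200: state=(-0.733, -1.524)
t=1.300: state=(-0.855, -0.923)
t=1.400: state=(-0.917, -0.317)
t=1.500: state=(-0.920, 0.266)
t=1.600: state=(-0.866, 0.800)
t=1.700: state=(-0.762, 1.264)
t=1.800: state=(-0.616, 1.634)
t=1.900: state=(-0.439, 1.887)
t=2.000: state=(-0.243, 2.004)
t=2.100: state=(-0.043, 1.978)
t=2.130: state=(0.016, 1.943)
largest grid value and its neighbours: omega(2.020)=2.01008, omega(2.030)=2.01104, omega(2.040)=2.01055
parabola through these three points peaks at t≈2.032 with omega≈2.01106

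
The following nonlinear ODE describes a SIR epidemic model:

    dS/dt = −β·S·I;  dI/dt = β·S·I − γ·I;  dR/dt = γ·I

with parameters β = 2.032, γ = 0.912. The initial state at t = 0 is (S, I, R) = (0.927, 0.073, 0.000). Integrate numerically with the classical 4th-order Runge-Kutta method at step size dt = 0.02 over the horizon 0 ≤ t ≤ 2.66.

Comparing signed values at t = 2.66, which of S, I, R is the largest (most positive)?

t=0.000: state=(0.927, 0.073, 0.000)
step 1 (dt=0.02): k1=(-0.138, 0.071, 0.067), k2=(-0.139, 0.071, 0.067), k3=(-0.139, 0.071, 0.067), k4=(-0.140, 0.072, 0.068); state += dt/6·(k1+2k2+2k3+k4)
t=0.020: state=(0.924, 0.074, 0.001)
t=0.040: state=(0.921, 0.076, 0.003)
t=0.060: state=(0.919, 0.077, 0.004)
continuing one RK4 step at a time; state shown every 5 steps (Δt=0.1):
t=0.100: state=(0.913, 0.080, 0.007)
t=0.200: state=(0.897, 0.088, 0.015)
t=0.300: state=(0.881, 0.096, 0.023)
t=0.400: state=(0.863, 0.105, 0.032)
t=0.500: state=(0.844, 0.114, 0.042)
t=0.600: state=(0.824, 0.123, 0.053)
t=0.700: state=(0.802, 0.133, 0.065)
t=0.800: state=(0.780, 0.142, 0.077)
t=0.900: state=(0.757, 0.152, 0.091)
t=1.000: state=(0.734, 0.161, 0.105)
t=1.100: state=(0.709, 0.171, 0.120)
t=1.200: state=(0.685, 0.179, 0.136)
t=1.300: state=(0.659, 0.188, 0.153)
t=1.400: state=(0.634, 0.195, 0.170)
t=1.500: state=(0.609, 0.202, 0.188)
t=1.600: state=(0.584, 0.209, 0.207)
t=1.700: state=(0.560, 0.214, 0.226)
t=1.800: state=(0.536, 0.218, 0.246)
t=1.900: state=(0.512, 0.222, 0.266)
t=2.000: state=(0.490, 0.224, 0.287)
t=2.100: state=(0.468, 0.225, 0.307)
t=2.200: state=(0.447, 0.226, 0.328)
t=2.300: state=(0.427, 0.225, 0.348)
t=2.400: state=(0.408, 0.224, 0.369)
t=2.500: state=(0.390, 0.221, 0.389)
t=2.600: state=(0.373, 0.218, 0.409)
t=2.660: state=(0.363, 0.216, 0.421)
compare at T: S=0.363, I=0.216, R=0.421

largest component: R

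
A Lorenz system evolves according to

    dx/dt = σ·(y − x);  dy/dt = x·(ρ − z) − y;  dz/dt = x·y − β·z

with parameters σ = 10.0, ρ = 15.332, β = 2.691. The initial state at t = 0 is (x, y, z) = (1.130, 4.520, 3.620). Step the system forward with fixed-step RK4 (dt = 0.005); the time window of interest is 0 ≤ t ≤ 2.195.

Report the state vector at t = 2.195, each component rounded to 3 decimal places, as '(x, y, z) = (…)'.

(x, y, z) = (6.533, 9.268, 9.036)

t=0.000: state=(1.130, 4.520, 3.620)
step 1 (dt=0.005): k1=(33.900, 8.715, -4.634), k2=(33.270, 9.699, -4.193), k3=(33.311, 9.677, -4.200), k4=(32.718, 10.644, -3.762); state += dt/6·(k1+2k2+2k3+k4)
t=0.005: state=(1.296, 4.568, 3.599)
t=0.010: state=(1.457, 4.626, 3.582)
t=0.015: state=(1.614, 4.693, 3.570)
continuing one RK4 step at a time; state shown every 20 steps (Δt=0.1):
t=0.100: state=(4.033, 6.995, 4.124)
t=0.200: state=(7.523, 11.480, 7.961)
t=0.300: state=(10.968, 12.967, 16.837)
t=0.400: state=(10.041, 6.334, 22.466)
t=0.500: state=(5.500, 1.166, 19.474)
t=0.600: state=(2.321, 0.297, 15.063)
t=0.700: state=(1.123, 0.558, 11.563)
t=0.800: state=(0.914, 0.977, 8.899)
t=0.900: state=(1.169, 1.610, 6.915)
t=1.000: state=(1.828, 2.741, 5.566)
t=1.100: state=(3.102, 4.804, 5.064)
t=1.200: state=(5.365, 8.221, 6.303)
t=1.300: state=(8.608, 11.896, 11.228)
t=1.400: state=(10.654, 10.731, 18.963)
t=1.500: state=(8.466, 4.635, 21.126)
t=1.600: state=(4.664, 1.475, 17.710)
t=1.700: state=(2.454, 1.146, 13.884)
t=1.800: state=(1.778, 1.608, 10.845)
t=1.900: state=(1.954, 2.441, 8.607)
t=2.000: state=(2.745, 3.864, 7.218)
t=2.100: state=(4.267, 6.230, 7.065)
t=2.195: state=(6.533, 9.268, 9.036)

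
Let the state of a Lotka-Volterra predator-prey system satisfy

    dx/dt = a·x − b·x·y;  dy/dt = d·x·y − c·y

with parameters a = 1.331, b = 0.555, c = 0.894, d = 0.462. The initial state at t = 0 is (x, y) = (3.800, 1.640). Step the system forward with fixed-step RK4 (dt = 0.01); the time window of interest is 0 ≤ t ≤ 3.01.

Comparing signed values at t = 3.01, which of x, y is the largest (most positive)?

t=0.000: state=(3.800, 1.640)
step 1 (dt=0.01): k1=(1.599, 1.413), k2=(1.587, 1.425), k3=(1.587, 1.425), k4=(1.576, 1.437); state += dt/6·(k1+2k2+2k3+k4)
t=0.010: state=(3.816, 1.654)
t=0.020: state=(3.832, 1.669)
t=0.030: state=(3.847, 1.683)
continuing one RK4 step at a time; state shown every 10 steps (Δt=0.1):
t=0.100: state=(3.947, 1.794)
t=0.200: state=(4.062, 1.974)
t=0.300: state=(4.135, 2.182)
t=0.400: state=(4.158, 2.417)
t=0.500: state=(4.124, 2.677)
t=0.600: state=(4.030, 2.956)
t=0.700: state=(3.876, 3.246)
t=0.800: state=(3.668, 3.534)
t=0.900: state=(3.418, 3.807)
t=1.000: state=(3.139, 4.051)
t=1.100: state=(2.847, 4.254)
t=1.200: state=(2.557, 4.408)
t=1.300: state=(2.280, 4.507)
t=1.400: state=(2.025, 4.552)
t=1.500: state=(1.797, 4.546)
t=1.600: state=(1.597, 4.496)
t=1.700: state=(1.425, 4.408)
t=1.800: state=(1.278, 4.291)
t=1.900: state=(1.155, 4.150)
t=2.000: state=(1.053, 3.994)
t=2.100: state=(0.968, 3.826)
t=2.200: state=(0.898, 3.653)
t=2.300: state=(0.842, 3.478)
t=2.400: state=(0.797, 3.303)
t=2.500: state=(0.762, 3.131)
t=2.600: state=(0.735, 2.964)
t=2.700: state=(0.715, 2.803)
t=2.800: state=(0.702, 2.648)
t=2.900: state=(0.696, 2.501)
t=3.000: state=(0.694, 2.362)
t=3.010: state=(0.694, 2.348)
compare at T: x=0.694, y=2.348

largest component: y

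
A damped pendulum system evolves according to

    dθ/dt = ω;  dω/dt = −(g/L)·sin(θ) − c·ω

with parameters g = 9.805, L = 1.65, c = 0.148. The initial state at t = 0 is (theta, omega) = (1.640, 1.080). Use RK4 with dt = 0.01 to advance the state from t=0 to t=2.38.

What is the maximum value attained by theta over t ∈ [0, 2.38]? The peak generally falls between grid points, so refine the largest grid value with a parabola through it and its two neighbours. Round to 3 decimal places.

t=0.000: state=(1.640, 1.080)
step 1 (dt=0.01): k1=(1.080, -6.088), k2=(1.050, -6.081), k3=(1.050, -6.081), k4=(1.019, -6.074); state += dt/6·(k1+2k2+2k3+k4)
t=0.010: state=(1.650, 1.019)
t=0.020: state=(1.660, 0.959)
t=0.030: state=(1.670, 0.898)
continuing one RK4 step at a time; state shown every 10 steps (Δt=0.1):
t=0.100: state=(1.718, 0.478)
t=0.200: state=(1.736, -0.111)
t=0.300: state=(1.696, -0.693)
t=0.400: state=(1.598, -1.270)
t=0.500: state=(1.442, -1.840)
t=0.600: state=(1.230, -2.386)
t=0.700: state=(0.967, -2.876)
t=0.800: state=(0.659, -3.262)
t=0.900: state=(0.320, -3.490)
t=1.000: state=(-0.033, -3.523)
t=1.100: state=(-0.378, -3.350)
t=1.200: state=(-0.697, -2.999)
t=1.300: state=(-0.973, -2.517)
t=1.400: state=(-1.198, -1.958)
t=1.500: state=(-1.364, -1.364)
t=1.600: state=(-1.470, -0.761)
t=1.700: state=(-1.516, -0.161)
t=1.800: state=(-1.503, 0.430)
t=1.900: state=(-1.430, 1.011)
t=2.000: state=(-1.301, 1.573)
t=2.100: state=(-1.117, 2.102)
t=2.200: state=(-0.883, 2.568)
t=2.300: state=(-0.607, 2.930)
t=2.380: state=(-0.364, 3.115)
largest grid value and its neighbours: theta(0.170)=1.73676, theta(0.180)=1.73711, theta(0.190)=1.73688
parabola through these three points peaks at t≈0.181 with theta≈1.73712

max theta = 1.737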